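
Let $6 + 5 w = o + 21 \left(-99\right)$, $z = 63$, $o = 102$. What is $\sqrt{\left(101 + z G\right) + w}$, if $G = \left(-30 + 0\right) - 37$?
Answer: $\frac{i \sqrt{112915}}{5} \approx 67.206 i$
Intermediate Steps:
$G = -67$ ($G = -30 - 37 = -67$)
$w = - \frac{1983}{5}$ ($w = - \frac{6}{5} + \frac{102 + 21 \left(-99\right)}{5} = - \frac{6}{5} + \frac{102 - 2079}{5} = - \frac{6}{5} + \frac{1}{5} \left(-1977\right) = - \frac{6}{5} - \frac{1977}{5} = - \frac{1983}{5} \approx -396.6$)
$\sqrt{\left(101 + z G\right) + w} = \sqrt{\left(101 + 63 \left(-67\right)\right) - \frac{1983}{5}} = \sqrt{\left(101 - 4221\right) - \frac{1983}{5}} = \sqrt{-4120 - \frac{1983}{5}} = \sqrt{- \frac{22583}{5}} = \frac{i \sqrt{112915}}{5}$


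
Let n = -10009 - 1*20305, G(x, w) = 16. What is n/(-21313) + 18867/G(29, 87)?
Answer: 402597395/341008 ≈ 1180.6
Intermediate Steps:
n = -30314 (n = -10009 - 20305 = -30314)
n/(-21313) + 18867/G(29, 87) = -30314/(-21313) + 18867/16 = -30314*(-1/21313) + 18867*(1/16) = 30314/21313 + 18867/16 = 402597395/341008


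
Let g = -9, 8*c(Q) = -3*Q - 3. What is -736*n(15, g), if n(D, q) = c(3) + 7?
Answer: -4048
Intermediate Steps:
c(Q) = -3/8 - 3*Q/8 (c(Q) = (-3*Q - 3)/8 = (-3 - 3*Q)/8 = -3/8 - 3*Q/8)
n(D, q) = 11/2 (n(D, q) = (-3/8 - 3/8*3) + 7 = (-3/8 - 9/8) + 7 = -3/2 + 7 = 11/2)
-736*n(15, g) = -736*11/2 = -4048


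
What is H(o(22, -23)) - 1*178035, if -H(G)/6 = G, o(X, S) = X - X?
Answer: -178035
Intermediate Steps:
o(X, S) = 0
H(G) = -6*G
H(o(22, -23)) - 1*178035 = -6*0 - 1*178035 = 0 - 178035 = -178035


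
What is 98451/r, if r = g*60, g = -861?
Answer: -10939/5740 ≈ -1.9057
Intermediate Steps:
r = -51660 (r = -861*60 = -51660)
98451/r = 98451/(-51660) = 98451*(-1/51660) = -10939/5740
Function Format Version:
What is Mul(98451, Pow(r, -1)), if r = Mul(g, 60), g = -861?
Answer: Rational(-10939, 5740) ≈ -1.9057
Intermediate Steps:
r = -51660 (r = Mul(-861, 60) = -51660)
Mul(98451, Pow(r, -1)) = Mul(98451, Pow(-51660, -1)) = Mul(98451, Rational(-1, 51660)) = Rational(-10939, 5740)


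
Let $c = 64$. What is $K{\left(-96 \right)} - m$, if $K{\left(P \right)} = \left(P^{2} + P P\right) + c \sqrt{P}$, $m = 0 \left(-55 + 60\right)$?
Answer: $18432 + 256 i \sqrt{6} \approx 18432.0 + 627.07 i$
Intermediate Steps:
$m = 0$ ($m = 0 \cdot 5 = 0$)
$K{\left(P \right)} = 2 P^{2} + 64 \sqrt{P}$ ($K{\left(P \right)} = \left(P^{2} + P P\right) + 64 \sqrt{P} = \left(P^{2} + P^{2}\right) + 64 \sqrt{P} = 2 P^{2} + 64 \sqrt{P}$)
$K{\left(-96 \right)} - m = \left(2 \left(-96\right)^{2} + 64 \sqrt{-96}\right) - 0 = \left(2 \cdot 9216 + 64 \cdot 4 i \sqrt{6}\right) + 0 = \left(18432 + 256 i \sqrt{6}\right) + 0 = 18432 + 256 i \sqrt{6}$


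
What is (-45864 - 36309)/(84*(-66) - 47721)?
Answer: 27391/17755 ≈ 1.5427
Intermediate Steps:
(-45864 - 36309)/(84*(-66) - 47721) = -82173/(-5544 - 47721) = -82173/(-53265) = -82173*(-1/53265) = 27391/17755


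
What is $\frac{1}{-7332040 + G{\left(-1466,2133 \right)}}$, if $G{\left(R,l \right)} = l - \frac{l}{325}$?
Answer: $- \frac{325}{2382221908} \approx -1.3643 \cdot 10^{-7}$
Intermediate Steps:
$G{\left(R,l \right)} = \frac{324 l}{325}$ ($G{\left(R,l \right)} = l - l \frac{1}{325} = l - \frac{l}{325} = \frac{324 l}{325}$)
$\frac{1}{-7332040 + G{\left(-1466,2133 \right)}} = \frac{1}{-7332040 + \frac{324}{325} \cdot 2133} = \frac{1}{-7332040 + \frac{691092}{325}} = \frac{1}{- \frac{2382221908}{325}} = - \frac{325}{2382221908}$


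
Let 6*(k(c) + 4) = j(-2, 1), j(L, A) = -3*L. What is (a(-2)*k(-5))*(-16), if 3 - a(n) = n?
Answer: 240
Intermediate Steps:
a(n) = 3 - n
k(c) = -3 (k(c) = -4 + (-3*(-2))/6 = -4 + (⅙)*6 = -4 + 1 = -3)
(a(-2)*k(-5))*(-16) = ((3 - 1*(-2))*(-3))*(-16) = ((3 + 2)*(-3))*(-16) = (5*(-3))*(-16) = -15*(-16) = 240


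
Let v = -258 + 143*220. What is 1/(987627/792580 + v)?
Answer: 792580/24731068787 ≈ 3.2048e-5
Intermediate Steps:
v = 31202 (v = -258 + 31460 = 31202)
1/(987627/792580 + v) = 1/(987627/792580 + 31202) = 1/(24731068787/792580) = 792580/24731068787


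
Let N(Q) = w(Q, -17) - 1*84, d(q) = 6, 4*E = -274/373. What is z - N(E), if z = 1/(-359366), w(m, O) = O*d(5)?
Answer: 66842075/359366 ≈ 186.00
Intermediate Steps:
E = -137/746 (E = (-274/373)/4 = (-1*274/373)/4 = (¼)*(-274/373) = -137/746 ≈ -0.18365)
w(m, O) = 6*O (w(m, O) = O*6 = 6*O)
z = -1/359366 ≈ -2.7827e-6
N(Q) = -186 (N(Q) = 6*(-17) - 1*84 = -102 - 84 = -186)
z - N(E) = -1/359366 - 1*(-186) = -1/359366 + 186 = 66842075/359366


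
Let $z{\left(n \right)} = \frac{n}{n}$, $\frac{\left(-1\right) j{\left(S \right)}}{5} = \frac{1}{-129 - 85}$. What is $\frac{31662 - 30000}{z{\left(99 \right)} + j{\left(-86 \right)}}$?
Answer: $\frac{118556}{73} \approx 1624.1$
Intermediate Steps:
$j{\left(S \right)} = \frac{5}{214}$ ($j{\left(S \right)} = - \frac{5}{-129 - 85} = - \frac{5}{-214} = \left(-5\right) \left(- \frac{1}{214}\right) = \frac{5}{214}$)
$z{\left(n \right)} = 1$
$\frac{31662 - 30000}{z{\left(99 \right)} + j{\left(-86 \right)}} = \frac{31662 - 30000}{1 + \frac{5}{214}} = \frac{1662}{\frac{219}{214}} = 1662 \cdot \frac{214}{219} = \frac{118556}{73}$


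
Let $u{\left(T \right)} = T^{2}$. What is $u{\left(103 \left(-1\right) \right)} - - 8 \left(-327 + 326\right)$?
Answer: $10601$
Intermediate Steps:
$u{\left(103 \left(-1\right) \right)} - - 8 \left(-327 + 326\right) = \left(103 \left(-1\right)\right)^{2} - - 8 \left(-327 + 326\right) = \left(-103\right)^{2} - \left(-8\right) \left(-1\right) = 10609 - 8 = 10601$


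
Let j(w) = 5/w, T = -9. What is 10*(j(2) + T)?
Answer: -65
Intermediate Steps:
10*(j(2) + T) = 10*(5/2 - 9) = 10*(-13/2) = -65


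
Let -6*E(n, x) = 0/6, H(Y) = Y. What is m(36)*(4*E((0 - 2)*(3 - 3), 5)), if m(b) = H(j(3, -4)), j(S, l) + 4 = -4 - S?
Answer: 0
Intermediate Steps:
j(S, l) = -8 - S (j(S, l) = -4 + (-4 - S) = -8 - S)
m(b) = -11 (m(b) = -8 - 1*3 = -8 - 3 = -11)
E(n, x) = 0 (E(n, x) = -0/6 = -1/6*0 = 0)
m(36)*(4*E((0 - 2)*(3 - 3), 5)) = -44*0 = -11*0 = 0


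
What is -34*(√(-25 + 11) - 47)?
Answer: 1598 - 34*I*√14 ≈ 1598.0 - 127.22*I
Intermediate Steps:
-34*(√(-25 + 11) - 47) = -34*(√(-14) - 47) = -34*(I*√14 - 47) = -34*(-47 + I*√14) = 1598 - 34*I*√14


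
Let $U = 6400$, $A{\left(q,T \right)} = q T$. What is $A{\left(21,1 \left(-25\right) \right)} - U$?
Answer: $-6925$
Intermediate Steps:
$A{\left(q,T \right)} = T q$
$A{\left(21,1 \left(-25\right) \right)} - U = 1 \left(-25\right) 21 - 6400 = \left(-25\right) 21 - 6400 = -525 - 6400 = -6925$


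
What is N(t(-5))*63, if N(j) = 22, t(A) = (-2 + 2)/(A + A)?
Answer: 1386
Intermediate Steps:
t(A) = 0 (t(A) = 0/((2*A)) = 0*(1/(2*A)) = 0)
N(t(-5))*63 = 22*63 = 1386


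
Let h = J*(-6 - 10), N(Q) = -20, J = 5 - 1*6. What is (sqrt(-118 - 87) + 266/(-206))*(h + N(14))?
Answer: 532/103 - 4*I*sqrt(205) ≈ 5.165 - 57.271*I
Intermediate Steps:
J = -1 (J = 5 - 6 = -1)
h = 16 (h = -(-6 - 10) = -1*(-16) = 16)
(sqrt(-118 - 87) + 266/(-206))*(h + N(14)) = (sqrt(-118 - 87) + 266/(-206))*(16 - 20) = (sqrt(-205) + 266*(-1/206))*(-4) = (I*sqrt(205) - 133/103)*(-4) = (-133/103 + I*sqrt(205))*(-4) = 532/103 - 4*I*sqrt(205)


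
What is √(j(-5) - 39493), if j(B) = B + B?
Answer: I*√39503 ≈ 198.75*I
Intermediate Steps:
j(B) = 2*B
√(j(-5) - 39493) = √(2*(-5) - 39493) = √(-10 - 39493) = √(-39503) = I*√39503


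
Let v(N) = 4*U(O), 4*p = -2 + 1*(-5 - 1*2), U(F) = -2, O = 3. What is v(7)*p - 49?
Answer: -31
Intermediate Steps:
p = -9/4 (p = (-2 + 1*(-5 - 1*2))/4 = (-2 + 1*(-5 - 2))/4 = (-2 + 1*(-7))/4 = (-2 - 7)/4 = (¼)*(-9) = -9/4 ≈ -2.2500)
v(N) = -8 (v(N) = 4*(-2) = -8)
v(7)*p - 49 = -8*(-9/4) - 49 = 18 - 49 = -31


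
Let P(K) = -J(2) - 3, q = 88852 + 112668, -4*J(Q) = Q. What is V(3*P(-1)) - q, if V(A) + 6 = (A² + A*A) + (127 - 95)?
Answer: -402763/2 ≈ -2.0138e+5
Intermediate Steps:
J(Q) = -Q/4
q = 201520
P(K) = -5/2 (P(K) = -(-1)*2/4 - 3 = -1*(-½) - 3 = ½ - 3 = -5/2)
V(A) = 26 + 2*A² (V(A) = -6 + ((A² + A*A) + (127 - 95)) = -6 + ((A² + A²) + 32) = -6 + (2*A² + 32) = -6 + (32 + 2*A²) = 26 + 2*A²)
V(3*P(-1)) - q = (26 + 2*(3*(-5/2))²) - 1*201520 = (26 + 2*(-15/2)²) - 201520 = (26 + 2*(225/4)) - 201520 = (26 + 225/2) - 201520 = 277/2 - 201520 = -402763/2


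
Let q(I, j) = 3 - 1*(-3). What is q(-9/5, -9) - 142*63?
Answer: -8940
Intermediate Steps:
q(I, j) = 6 (q(I, j) = 3 + 3 = 6)
q(-9/5, -9) - 142*63 = 6 - 142*63 = 6 - 8946 = -8940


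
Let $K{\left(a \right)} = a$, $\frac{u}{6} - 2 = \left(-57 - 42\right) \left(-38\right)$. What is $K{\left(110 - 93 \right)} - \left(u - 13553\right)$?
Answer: $-9014$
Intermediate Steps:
$u = 22584$ ($u = 12 + 6 \left(-57 - 42\right) \left(-38\right) = 12 + 6 \left(\left(-99\right) \left(-38\right)\right) = 12 + 6 \cdot 3762 = 12 + 22572 = 22584$)
$K{\left(110 - 93 \right)} - \left(u - 13553\right) = \left(110 - 93\right) - \left(22584 - 13553\right) = \left(110 - 93\right) - 9031 = 17 - 9031 = -9014$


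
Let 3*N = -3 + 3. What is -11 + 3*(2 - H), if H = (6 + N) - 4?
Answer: -11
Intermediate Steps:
N = 0 (N = (-3 + 3)/3 = (⅓)*0 = 0)
H = 2 (H = (6 + 0) - 4 = 6 - 4 = 2)
-11 + 3*(2 - H) = -11 + 3*(2 - 1*2) = -11 + 3*(2 - 2) = -11 + 3*0 = -11 + 0 = -11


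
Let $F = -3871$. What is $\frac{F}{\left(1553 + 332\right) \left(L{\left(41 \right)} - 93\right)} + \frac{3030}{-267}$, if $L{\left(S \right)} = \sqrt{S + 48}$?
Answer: $- \frac{16264915733}{1436068400} + \frac{3871 \sqrt{89}}{16135600} \approx -11.324$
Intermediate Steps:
$L{\left(S \right)} = \sqrt{48 + S}$
$\frac{F}{\left(1553 + 332\right) \left(L{\left(41 \right)} - 93\right)} + \frac{3030}{-267} = - \frac{3871}{\left(1553 + 332\right) \left(\sqrt{48 + 41} - 93\right)} + \frac{3030}{-267} = - \frac{3871}{1885 \left(\sqrt{89} - 93\right)} + 3030 \left(- \frac{1}{267}\right) = - \frac{3871}{1885 \left(-93 + \sqrt{89}\right)} - \frac{1010}{89} = - \frac{3871}{-175305 + 1885 \sqrt{89}} - \frac{1010}{89} = - \frac{1010}{89} - \frac{3871}{-175305 + 1885 \sqrt{89}}$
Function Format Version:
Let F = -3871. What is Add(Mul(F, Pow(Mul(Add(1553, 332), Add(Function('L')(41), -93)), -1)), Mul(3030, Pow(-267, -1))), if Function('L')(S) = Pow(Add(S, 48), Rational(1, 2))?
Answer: Add(Rational(-16264915733, 1436068400), Mul(Rational(3871, 16135600), Pow(89, Rational(1, 2)))) ≈ -11.324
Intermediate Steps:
Function('L')(S) = Pow(Add(48, S), Rational(1, 2))
Add(Mul(F, Pow(Mul(Add(1553, 332), Add(Function('L')(41), -93)), -1)), Mul(3030, Pow(-267, -1))) = Add(Mul(-3871, Pow(Mul(Add(1553, 332), Add(Pow(Add(48, 41), Rational(1, 2)), -93)), -1)), Mul(3030, Pow(-267, -1))) = Add(Mul(-3871, Pow(Mul(1885, Add(Pow(89, Rational(1, 2)), -93)), -1)), Mul(3030, Rational(-1, 267))) = Add(Mul(-3871, Pow(Mul(1885, Add(-93, Pow(89, Rational(1, 2)))), -1)), Rational(-1010, 89)) = Add(Mul(-3871, Pow(Add(-175305, Mul(1885, Pow(89, Rational(1, 2)))), -1)), Rational(-1010, 89)) = Add(Rational(-1010, 89), Mul(-3871, Pow(Add(-175305, Mul(1885, Pow(89, Rational(1, 2)))), -1)))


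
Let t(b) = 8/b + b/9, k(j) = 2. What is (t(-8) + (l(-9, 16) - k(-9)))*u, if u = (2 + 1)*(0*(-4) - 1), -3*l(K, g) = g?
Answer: 83/3 ≈ 27.667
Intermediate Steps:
l(K, g) = -g/3
u = -3 (u = 3*(0 - 1) = 3*(-1) = -3)
t(b) = 8/b + b/9 (t(b) = 8/b + b*(⅑) = 8/b + b/9)
(t(-8) + (l(-9, 16) - k(-9)))*u = ((8/(-8) + (⅑)*(-8)) + (-⅓*16 - 1*2))*(-3) = ((8*(-⅛) - 8/9) + (-16/3 - 2))*(-3) = ((-1 - 8/9) - 22/3)*(-3) = (-17/9 - 22/3)*(-3) = -83/9*(-3) = 83/3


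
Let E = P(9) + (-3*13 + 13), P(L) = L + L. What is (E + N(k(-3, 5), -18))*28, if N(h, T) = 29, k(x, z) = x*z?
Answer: 588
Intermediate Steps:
P(L) = 2*L
E = -8 (E = 2*9 + (-3*13 + 13) = 18 + (-39 + 13) = 18 - 26 = -8)
(E + N(k(-3, 5), -18))*28 = (-8 + 29)*28 = 21*28 = 588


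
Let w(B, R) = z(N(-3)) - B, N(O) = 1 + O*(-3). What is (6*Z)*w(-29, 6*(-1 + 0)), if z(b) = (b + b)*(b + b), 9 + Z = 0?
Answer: -23166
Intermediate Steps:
N(O) = 1 - 3*O
Z = -9 (Z = -9 + 0 = -9)
z(b) = 4*b² (z(b) = (2*b)*(2*b) = 4*b²)
w(B, R) = 400 - B (w(B, R) = 4*(1 - 3*(-3))² - B = 4*(1 + 9)² - B = 4*10² - B = 4*100 - B = 400 - B)
(6*Z)*w(-29, 6*(-1 + 0)) = (6*(-9))*(400 - 1*(-29)) = -54*(400 + 29) = -54*429 = -23166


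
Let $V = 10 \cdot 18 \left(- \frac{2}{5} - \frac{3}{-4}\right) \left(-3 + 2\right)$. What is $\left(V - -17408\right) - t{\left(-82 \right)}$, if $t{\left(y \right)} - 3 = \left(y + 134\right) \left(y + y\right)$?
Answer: $25870$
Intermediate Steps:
$t{\left(y \right)} = 3 + 2 y \left(134 + y\right)$ ($t{\left(y \right)} = 3 + \left(y + 134\right) \left(y + y\right) = 3 + \left(134 + y\right) 2 y = 3 + 2 y \left(134 + y\right)$)
$V = -63$ ($V = 180 \left(\left(-2\right) \frac{1}{5} - - \frac{3}{4}\right) \left(-1\right) = 180 \left(- \frac{2}{5} + \frac{3}{4}\right) \left(-1\right) = 180 \cdot \frac{7}{20} \left(-1\right) = 180 \left(- \frac{7}{20}\right) = -63$)
$\left(V - -17408\right) - t{\left(-82 \right)} = \left(-63 - -17408\right) - \left(3 + 2 \left(-82\right)^{2} + 268 \left(-82\right)\right) = \left(-63 + 17408\right) - \left(3 + 2 \cdot 6724 - 21976\right) = 17345 - \left(3 + 13448 - 21976\right) = 17345 - -8525 = 17345 + 8525 = 25870$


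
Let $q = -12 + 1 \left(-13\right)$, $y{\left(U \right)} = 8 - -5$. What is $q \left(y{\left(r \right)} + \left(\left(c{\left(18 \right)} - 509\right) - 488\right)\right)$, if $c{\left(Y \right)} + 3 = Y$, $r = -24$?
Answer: $24225$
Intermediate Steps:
$y{\left(U \right)} = 13$ ($y{\left(U \right)} = 8 + 5 = 13$)
$c{\left(Y \right)} = -3 + Y$
$q = -25$ ($q = -12 - 13 = -25$)
$q \left(y{\left(r \right)} + \left(\left(c{\left(18 \right)} - 509\right) - 488\right)\right) = - 25 \left(13 + \left(\left(\left(-3 + 18\right) - 509\right) - 488\right)\right) = - 25 \left(13 + \left(\left(15 - 509\right) - 488\right)\right) = - 25 \left(13 - 982\right) = \left(-25\right) \left(-969\right) = 24225$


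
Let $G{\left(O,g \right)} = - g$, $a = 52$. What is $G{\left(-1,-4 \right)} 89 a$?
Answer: $18512$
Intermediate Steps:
$G{\left(-1,-4 \right)} 89 a = \left(-1\right) \left(-4\right) 89 \cdot 52 = 4 \cdot 89 \cdot 52 = 356 \cdot 52 = 18512$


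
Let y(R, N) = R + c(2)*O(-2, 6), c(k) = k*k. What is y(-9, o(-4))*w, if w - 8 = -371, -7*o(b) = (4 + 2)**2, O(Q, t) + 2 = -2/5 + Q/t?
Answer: 36179/5 ≈ 7235.8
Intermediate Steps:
O(Q, t) = -12/5 + Q/t (O(Q, t) = -2 + (-2/5 + Q/t) = -12/5 + Q/t)
o(b) = -36/7 (o(b) = -(4 + 2)**2/7 = -1/7*6**2 = -1/7*36 = -36/7)
c(k) = k**2
y(R, N) = -164/15 + R (y(R, N) = R + 2**2*(-12/5 - 2/6) = R + 4*(-12/5 - 2*1/6) = R + 4*(-12/5 - 1/3) = R + 4*(-41/15) = R - 164/15 = -164/15 + R)
w = -363 (w = 8 - 371 = -363)
y(-9, o(-4))*w = (-164/15 - 9)*(-363) = -299/15*(-363) = 36179/5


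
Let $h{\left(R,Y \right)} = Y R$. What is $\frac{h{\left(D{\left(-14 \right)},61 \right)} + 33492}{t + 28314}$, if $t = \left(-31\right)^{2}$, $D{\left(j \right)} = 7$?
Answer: $\frac{33919}{29275} \approx 1.1586$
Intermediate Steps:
$t = 961$
$h{\left(R,Y \right)} = R Y$
$\frac{h{\left(D{\left(-14 \right)},61 \right)} + 33492}{t + 28314} = \frac{7 \cdot 61 + 33492}{961 + 28314} = \frac{427 + 33492}{29275} = 33919 \cdot \frac{1}{29275} = \frac{33919}{29275}$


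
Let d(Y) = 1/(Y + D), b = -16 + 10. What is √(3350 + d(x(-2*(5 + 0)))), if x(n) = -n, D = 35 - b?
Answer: √8713401/51 ≈ 57.879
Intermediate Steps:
b = -6
D = 41 (D = 35 - 1*(-6) = 35 + 6 = 41)
d(Y) = 1/(41 + Y) (d(Y) = 1/(Y + 41) = 1/(41 + Y))
√(3350 + d(x(-2*(5 + 0)))) = √(3350 + 1/(41 - (-2)*(5 + 0))) = √(3350 + 1/(41 - (-2)*5)) = √(3350 + 1/(41 - 1*(-10))) = √(3350 + 1/(41 + 10)) = √(3350 + 1/51) = √(170851/51) = √8713401/51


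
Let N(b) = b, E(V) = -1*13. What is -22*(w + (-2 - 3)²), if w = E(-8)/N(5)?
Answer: -2464/5 ≈ -492.80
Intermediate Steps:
E(V) = -13
w = -13/5 ≈ -2.6000
-22*(w + (-2 - 3)²) = -22*(-13/5 + (-2 - 3)²) = -22*(-13/5 + (-5)²) = -22*(-13/5 + 25) = -22*112/5 = -2464/5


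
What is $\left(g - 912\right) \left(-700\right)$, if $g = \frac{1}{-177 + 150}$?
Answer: $\frac{17237500}{27} \approx 6.3843 \cdot 10^{5}$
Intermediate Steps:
$g = - \frac{1}{27}$ ($g = \frac{1}{-27} = - \frac{1}{27} \approx -0.037037$)
$\left(g - 912\right) \left(-700\right) = \left(- \frac{1}{27} - 912\right) \left(-700\right) = \left(- \frac{24625}{27}\right) \left(-700\right) = \frac{17237500}{27}$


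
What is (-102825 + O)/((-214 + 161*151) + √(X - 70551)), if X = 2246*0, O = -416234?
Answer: -12507764723/580735960 + 4671531*I*√871/580735960 ≈ -21.538 + 0.2374*I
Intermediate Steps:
X = 0
(-102825 + O)/((-214 + 161*151) + √(X - 70551)) = (-102825 - 416234)/((-214 + 161*151) + √(0 - 70551)) = -519059/((-214 + 24311) + √(-70551)) = -519059/(24097 + 9*I*√871)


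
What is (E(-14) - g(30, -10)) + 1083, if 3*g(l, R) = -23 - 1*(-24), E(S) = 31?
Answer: 3341/3 ≈ 1113.7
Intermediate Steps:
g(l, R) = ⅓ (g(l, R) = (-23 - 1*(-24))/3 = (-23 + 24)/3 = (⅓)*1 = ⅓)
(E(-14) - g(30, -10)) + 1083 = (31 - 1*⅓) + 1083 = (31 - ⅓) + 1083 = 92/3 + 1083 = 3341/3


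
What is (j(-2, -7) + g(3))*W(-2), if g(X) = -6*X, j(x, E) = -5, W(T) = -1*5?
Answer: 115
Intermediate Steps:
W(T) = -5
(j(-2, -7) + g(3))*W(-2) = (-5 - 6*3)*(-5) = (-5 - 18)*(-5) = -23*(-5) = 115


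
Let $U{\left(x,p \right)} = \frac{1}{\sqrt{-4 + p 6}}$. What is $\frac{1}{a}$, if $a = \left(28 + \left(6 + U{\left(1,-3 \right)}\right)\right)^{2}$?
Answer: $\frac{484}{\left(748 - i \sqrt{22}\right)^{2}} \approx 0.00086495 + 1.0848 \cdot 10^{-5} i$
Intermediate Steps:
$U{\left(x,p \right)} = \frac{1}{\sqrt{-4 + 6 p}}$
$a = \left(34 - \frac{i \sqrt{22}}{22}\right)^{2}$ ($a = \left(28 + \left(6 + \frac{\sqrt{2}}{2 \sqrt{-2 + 3 \left(-3\right)}}\right)\right)^{2} = \left(28 + \left(6 + \frac{\sqrt{2}}{2 \sqrt{-2 - 9}}\right)\right)^{2} = \left(28 + \left(6 + \frac{\sqrt{2}}{2 i \sqrt{11}}\right)\right)^{2} = \left(28 + \left(6 + \frac{\sqrt{2} \left(- \frac{i \sqrt{11}}{11}\right)}{2}\right)\right)^{2} = \left(28 + \left(6 - \frac{i \sqrt{22}}{22}\right)\right)^{2} = \left(34 - \frac{i \sqrt{22}}{22}\right)^{2} \approx 1156.0 - 14.5 i$)
$\frac{1}{a} = \frac{1}{\frac{1}{484} \left(748 - i \sqrt{22}\right)^{2}} = \frac{484}{\left(748 - i \sqrt{22}\right)^{2}}$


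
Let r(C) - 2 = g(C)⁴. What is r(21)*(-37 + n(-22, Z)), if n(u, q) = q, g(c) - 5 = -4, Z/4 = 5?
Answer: -51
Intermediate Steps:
Z = 20 (Z = 4*5 = 20)
g(c) = 1 (g(c) = 5 - 4 = 1)
r(C) = 3 (r(C) = 2 + 1⁴ = 2 + 1 = 3)
r(21)*(-37 + n(-22, Z)) = 3*(-37 + 20) = 3*(-17) = -51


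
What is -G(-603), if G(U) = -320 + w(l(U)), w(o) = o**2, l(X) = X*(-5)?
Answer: -9089905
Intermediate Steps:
l(X) = -5*X
G(U) = -320 + 25*U**2 (G(U) = -320 + (-5*U)**2 = -320 + 25*U**2)
-G(-603) = -(-320 + 25*(-603)**2) = -(-320 + 25*363609) = -(-320 + 9090225) = -1*9089905 = -9089905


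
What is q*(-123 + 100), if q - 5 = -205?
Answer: 4600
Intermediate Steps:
q = -200 (q = 5 - 205 = -200)
q*(-123 + 100) = -200*(-123 + 100) = -200*(-23) = 4600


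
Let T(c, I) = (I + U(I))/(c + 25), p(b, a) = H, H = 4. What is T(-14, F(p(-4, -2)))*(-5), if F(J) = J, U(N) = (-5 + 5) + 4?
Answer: -40/11 ≈ -3.6364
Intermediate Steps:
U(N) = 4 (U(N) = 0 + 4 = 4)
p(b, a) = 4
T(c, I) = (4 + I)/(25 + c) (T(c, I) = (I + 4)/(c + 25) = (4 + I)/(25 + c))
T(-14, F(p(-4, -2)))*(-5) = ((4 + 4)/(25 - 14))*(-5) = (8/11)*(-5) = -40/11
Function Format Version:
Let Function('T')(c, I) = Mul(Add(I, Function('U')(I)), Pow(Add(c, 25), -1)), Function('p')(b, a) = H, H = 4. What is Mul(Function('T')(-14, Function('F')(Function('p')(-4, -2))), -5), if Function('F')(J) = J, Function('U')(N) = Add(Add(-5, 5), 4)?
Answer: Rational(-40, 11) ≈ -3.6364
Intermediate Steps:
Function('U')(N) = 4 (Function('U')(N) = Add(0, 4) = 4)
Function('p')(b, a) = 4
Function('T')(c, I) = Mul(Pow(Add(25, c), -1), Add(4, I)) (Function('T')(c, I) = Mul(Add(I, 4), Pow(Add(c, 25), -1)) = Mul(Add(4, I), Pow(Add(25, c), -1)) = Mul(Pow(Add(25, c), -1), Add(4, I)))
Mul(Function('T')(-14, Function('F')(Function('p')(-4, -2))), -5) = Mul(Mul(Pow(Add(25, -14), -1), Add(4, 4)), -5) = Mul(Mul(Pow(11, -1), 8), -5) = Mul(Mul(Rational(1, 11), 8), -5) = Mul(Rational(8, 11), -5) = Rational(-40, 11)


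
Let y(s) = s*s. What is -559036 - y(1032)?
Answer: -1624060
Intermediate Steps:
y(s) = s²
-559036 - y(1032) = -559036 - 1*1032² = -559036 - 1*1065024 = -559036 - 1065024 = -1624060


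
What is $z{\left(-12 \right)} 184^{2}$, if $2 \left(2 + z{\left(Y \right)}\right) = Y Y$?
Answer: $2369920$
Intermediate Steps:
$z{\left(Y \right)} = -2 + \frac{Y^{2}}{2}$ ($z{\left(Y \right)} = -2 + \frac{Y Y}{2} = -2 + \frac{Y^{2}}{2}$)
$z{\left(-12 \right)} 184^{2} = \left(-2 + \frac{\left(-12\right)^{2}}{2}\right) 184^{2} = \left(-2 + \frac{1}{2} \cdot 144\right) 33856 = \left(-2 + 72\right) 33856 = 70 \cdot 33856 = 2369920$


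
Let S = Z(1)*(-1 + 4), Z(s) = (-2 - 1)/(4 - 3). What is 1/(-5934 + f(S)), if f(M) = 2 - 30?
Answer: -1/5962 ≈ -0.00016773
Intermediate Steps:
Z(s) = -3 (Z(s) = -3/1 = -3*1 = -3)
S = -9 (S = -3*(-1 + 4) = -3*3 = -9)
f(M) = -28
1/(-5934 + f(S)) = 1/(-5934 - 28) = 1/(-5962) = -1/5962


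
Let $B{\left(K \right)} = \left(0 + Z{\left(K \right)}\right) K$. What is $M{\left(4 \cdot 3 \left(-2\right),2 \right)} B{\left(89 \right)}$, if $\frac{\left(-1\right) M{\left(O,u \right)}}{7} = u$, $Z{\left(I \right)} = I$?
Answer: $-110894$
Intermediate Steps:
$B{\left(K \right)} = K^{2}$ ($B{\left(K \right)} = \left(0 + K\right) K = K K = K^{2}$)
$M{\left(O,u \right)} = - 7 u$
$M{\left(4 \cdot 3 \left(-2\right),2 \right)} B{\left(89 \right)} = \left(-7\right) 2 \cdot 89^{2} = \left(-14\right) 7921 = -110894$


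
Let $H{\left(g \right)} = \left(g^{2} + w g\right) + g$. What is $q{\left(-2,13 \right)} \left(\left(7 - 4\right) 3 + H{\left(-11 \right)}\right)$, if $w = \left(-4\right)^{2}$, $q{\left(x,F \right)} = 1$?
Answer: $-57$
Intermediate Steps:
$w = 16$
$H{\left(g \right)} = g^{2} + 17 g$ ($H{\left(g \right)} = \left(g^{2} + 16 g\right) + g = g^{2} + 17 g$)
$q{\left(-2,13 \right)} \left(\left(7 - 4\right) 3 + H{\left(-11 \right)}\right) = 1 \left(\left(7 - 4\right) 3 - 11 \left(17 - 11\right)\right) = 1 \left(3 \cdot 3 - 66\right) = 1 \left(9 - 66\right) = 1 \left(-57\right) = -57$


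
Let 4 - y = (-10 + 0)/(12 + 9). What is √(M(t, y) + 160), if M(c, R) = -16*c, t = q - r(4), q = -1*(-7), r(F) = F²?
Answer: 4*√19 ≈ 17.436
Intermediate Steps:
q = 7
t = -9 (t = 7 - 1*4² = 7 - 1*16 = 7 - 16 = -9)
y = 94/21 (y = 4 - (-10 + 0)/(12 + 9) = 4 - (-10)/21 = 4 - 1*(-10/21) = 4 + 10/21 = 94/21 ≈ 4.4762)
√(M(t, y) + 160) = √(-16*(-9) + 160) = √(144 + 160) = √304 = 4*√19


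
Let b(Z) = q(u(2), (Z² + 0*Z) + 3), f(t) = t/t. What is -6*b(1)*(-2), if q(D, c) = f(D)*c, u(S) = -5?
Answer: 48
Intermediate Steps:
f(t) = 1
q(D, c) = c (q(D, c) = 1*c = c)
b(Z) = 3 + Z² (b(Z) = (Z² + 0*Z) + 3 = (Z² + 0) + 3 = Z² + 3 = 3 + Z²)
-6*b(1)*(-2) = -6*(3 + 1²)*(-2) = -6*(3 + 1)*(-2) = -6*4*(-2) = -24*(-2) = 48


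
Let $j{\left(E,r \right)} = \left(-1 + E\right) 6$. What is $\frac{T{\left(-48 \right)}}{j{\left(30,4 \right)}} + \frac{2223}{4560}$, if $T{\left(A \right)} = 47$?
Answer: $\frac{5273}{6960} \approx 0.75762$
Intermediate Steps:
$j{\left(E,r \right)} = -6 + 6 E$
$\frac{T{\left(-48 \right)}}{j{\left(30,4 \right)}} + \frac{2223}{4560} = \frac{47}{-6 + 6 \cdot 30} + \frac{2223}{4560} = \frac{47}{-6 + 180} + 2223 \cdot \frac{1}{4560} = \frac{47}{174} + \frac{39}{80} = \frac{5273}{6960}$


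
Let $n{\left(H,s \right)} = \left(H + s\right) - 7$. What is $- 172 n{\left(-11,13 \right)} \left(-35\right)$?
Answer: $-30100$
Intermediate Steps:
$n{\left(H,s \right)} = -7 + H + s$
$- 172 n{\left(-11,13 \right)} \left(-35\right) = - 172 \left(-7 - 11 + 13\right) \left(-35\right) = \left(-172\right) \left(-5\right) \left(-35\right) = 860 \left(-35\right) = -30100$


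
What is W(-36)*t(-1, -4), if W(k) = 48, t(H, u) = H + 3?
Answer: 96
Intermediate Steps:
t(H, u) = 3 + H
W(-36)*t(-1, -4) = 48*(3 - 1) = 48*2 = 96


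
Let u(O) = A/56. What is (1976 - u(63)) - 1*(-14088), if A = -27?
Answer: 899611/56 ≈ 16064.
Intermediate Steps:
u(O) = -27/56
(1976 - u(63)) - 1*(-14088) = (1976 - 1*(-27/56)) - 1*(-14088) = (1976 + 27/56) + 14088 = 110683/56 + 14088 = 899611/56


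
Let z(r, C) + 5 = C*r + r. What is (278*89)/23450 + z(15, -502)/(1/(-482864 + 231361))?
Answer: 22175522528371/11725 ≈ 1.8913e+9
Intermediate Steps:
z(r, C) = -5 + r + C*r (z(r, C) = -5 + (C*r + r) = -5 + (r + C*r) = -5 + r + C*r)
(278*89)/23450 + z(15, -502)/(1/(-482864 + 231361)) = (278*89)/23450 + (-5 + 15 - 502*15)/(1/(-482864 + 231361)) = 24742*(1/23450) + (-5 + 15 - 7530)/(1/(-251503)) = 12371/11725 - 7520/(-1/251503) = 12371/11725 - 7520*(-251503) = 12371/11725 + 1891302560 = 22175522528371/11725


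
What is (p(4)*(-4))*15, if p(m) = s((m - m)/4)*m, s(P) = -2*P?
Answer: 0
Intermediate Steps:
p(m) = 0 (p(m) = (-2*(m - m)/4)*m = (-0/4)*m = (-2*0)*m = 0*m = 0)
(p(4)*(-4))*15 = (0*(-4))*15 = 0*15 = 0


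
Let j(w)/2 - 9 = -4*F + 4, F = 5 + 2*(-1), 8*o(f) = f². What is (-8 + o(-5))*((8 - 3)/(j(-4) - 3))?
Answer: 195/8 ≈ 24.375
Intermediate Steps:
o(f) = f²/8
F = 3 (F = 5 - 2 = 3)
j(w) = 2 (j(w) = 18 + 2*(-4*3 + 4) = 18 + 2*(-12 + 4) = 18 + 2*(-8) = 18 - 16 = 2)
(-8 + o(-5))*((8 - 3)/(j(-4) - 3)) = (-8 + (⅛)*(-5)²)*((8 - 3)/(2 - 3)) = (-8 + (⅛)*25)*(5/(-1)) = (-8 + 25/8)*(5*(-1)) = -39/8*(-5) = 195/8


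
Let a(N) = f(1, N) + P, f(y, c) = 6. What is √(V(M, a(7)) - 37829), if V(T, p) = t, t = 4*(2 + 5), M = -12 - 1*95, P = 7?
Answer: I*√37801 ≈ 194.42*I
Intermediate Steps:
a(N) = 13 (a(N) = 6 + 7 = 13)
M = -107 (M = -12 - 95 = -107)
t = 28 (t = 4*7 = 28)
V(T, p) = 28
√(V(M, a(7)) - 37829) = √(28 - 37829) = √(-37801) = I*√37801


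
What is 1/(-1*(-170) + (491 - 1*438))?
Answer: 1/223 ≈ 0.0044843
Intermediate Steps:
1/(-1*(-170) + (491 - 1*438)) = 1/(170 + (491 - 438)) = 1/(170 + 53) = 1/223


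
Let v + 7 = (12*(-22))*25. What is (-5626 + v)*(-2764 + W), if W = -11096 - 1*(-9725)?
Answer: 50583455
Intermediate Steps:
W = -1371 (W = -11096 + 9725 = -1371)
v = -6607 (v = -7 + (12*(-22))*25 = -7 - 264*25 = -7 - 6600 = -6607)
(-5626 + v)*(-2764 + W) = (-5626 - 6607)*(-2764 - 1371) = -12233*(-4135) = 50583455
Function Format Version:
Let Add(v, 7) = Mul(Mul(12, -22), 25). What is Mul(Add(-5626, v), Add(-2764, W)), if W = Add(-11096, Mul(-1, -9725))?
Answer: 50583455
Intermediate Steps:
W = -1371 (W = Add(-11096, 9725) = -1371)
v = -6607 (v = Add(-7, Mul(Mul(12, -22), 25)) = Add(-7, Mul(-264, 25)) = Add(-7, -6600) = -6607)
Mul(Add(-5626, v), Add(-2764, W)) = Mul(Add(-5626, -6607), Add(-2764, -1371)) = Mul(-12233, -4135) = 50583455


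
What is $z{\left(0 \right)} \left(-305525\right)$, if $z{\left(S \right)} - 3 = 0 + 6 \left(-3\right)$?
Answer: $4582875$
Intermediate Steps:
$z{\left(S \right)} = -15$ ($z{\left(S \right)} = 3 + \left(0 + 6 \left(-3\right)\right) = 3 + \left(0 - 18\right) = 3 - 18 = -15$)
$z{\left(0 \right)} \left(-305525\right) = \left(-15\right) \left(-305525\right) = 4582875$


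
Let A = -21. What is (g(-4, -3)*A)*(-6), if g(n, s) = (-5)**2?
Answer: 3150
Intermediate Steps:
g(n, s) = 25
(g(-4, -3)*A)*(-6) = (25*(-21))*(-6) = -525*(-6) = 3150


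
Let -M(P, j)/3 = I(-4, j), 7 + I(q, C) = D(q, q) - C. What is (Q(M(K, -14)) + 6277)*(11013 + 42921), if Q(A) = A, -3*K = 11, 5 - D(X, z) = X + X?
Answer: 335307678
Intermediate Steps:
D(X, z) = 5 - 2*X (D(X, z) = 5 - (X + X) = 5 - 2*X)
K = -11/3 (K = -⅓*11 = -11/3 ≈ -3.6667)
I(q, C) = -2 - C - 2*q (I(q, C) = -7 + ((5 - 2*q) - C) = -7 + (5 - C - 2*q) = -2 - C - 2*q)
M(P, j) = -18 + 3*j (M(P, j) = -3*(-2 - j - 2*(-4)) = -3*(-2 - j + 8) = -3*(6 - j) = -18 + 3*j)
(Q(M(K, -14)) + 6277)*(11013 + 42921) = ((-18 + 3*(-14)) + 6277)*(11013 + 42921) = ((-18 - 42) + 6277)*53934 = (-60 + 6277)*53934 = 6217*53934 = 335307678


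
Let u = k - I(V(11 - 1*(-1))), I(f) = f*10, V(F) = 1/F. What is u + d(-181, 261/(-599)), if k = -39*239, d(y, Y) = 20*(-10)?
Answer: -57131/6 ≈ -9521.8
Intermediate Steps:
d(y, Y) = -200
k = -9321
I(f) = 10*f
u = -55931/6 (u = -9321 - 10/(11 - 1*(-1)) = -9321 - 10/(11 + 1) = -9321 - 10/12 = -9321 - 1*5/6 = -9321 - 5/6 = -55931/6 ≈ -9321.8)
u + d(-181, 261/(-599)) = -55931/6 - 200 = -57131/6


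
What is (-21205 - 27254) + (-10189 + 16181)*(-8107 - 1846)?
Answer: -59686835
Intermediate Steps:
(-21205 - 27254) + (-10189 + 16181)*(-8107 - 1846) = -48459 + 5992*(-9953) = -48459 - 59638376 = -59686835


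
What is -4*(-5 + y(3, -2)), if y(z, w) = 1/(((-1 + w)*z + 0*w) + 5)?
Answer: 21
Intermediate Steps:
y(z, w) = 1/(5 + z*(-1 + w)) (y(z, w) = 1/((z*(-1 + w) + 0) + 5) = 1/(z*(-1 + w) + 5) = 1/(5 + z*(-1 + w)))
-4*(-5 + y(3, -2)) = -4*(-5 + 1/(5 - 1*3 - 2*3)) = -4*(-5 + 1/(5 - 3 - 6)) = -4*(-5 + 1/(-4)) = -4*(-5 - ¼) = -4*(-21/4) = 21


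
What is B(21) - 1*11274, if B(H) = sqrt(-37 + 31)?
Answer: -11274 + I*sqrt(6) ≈ -11274.0 + 2.4495*I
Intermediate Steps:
B(H) = I*sqrt(6) (B(H) = sqrt(-6) = I*sqrt(6))
B(21) - 1*11274 = I*sqrt(6) - 1*11274 = I*sqrt(6) - 11274 = -11274 + I*sqrt(6)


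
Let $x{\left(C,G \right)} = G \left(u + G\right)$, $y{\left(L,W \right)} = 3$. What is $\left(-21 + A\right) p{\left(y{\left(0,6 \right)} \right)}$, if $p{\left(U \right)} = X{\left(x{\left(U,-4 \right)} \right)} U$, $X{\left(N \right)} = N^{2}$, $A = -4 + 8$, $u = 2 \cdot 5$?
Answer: $-29376$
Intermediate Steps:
$u = 10$
$x{\left(C,G \right)} = G \left(10 + G\right)$
$A = 4$
$p{\left(U \right)} = 576 U$ ($p{\left(U \right)} = \left(- 4 \left(10 - 4\right)\right)^{2} U = \left(\left(-4\right) 6\right)^{2} U = \left(-24\right)^{2} U = 576 U$)
$\left(-21 + A\right) p{\left(y{\left(0,6 \right)} \right)} = \left(-21 + 4\right) 576 \cdot 3 = \left(-17\right) 1728 = -29376$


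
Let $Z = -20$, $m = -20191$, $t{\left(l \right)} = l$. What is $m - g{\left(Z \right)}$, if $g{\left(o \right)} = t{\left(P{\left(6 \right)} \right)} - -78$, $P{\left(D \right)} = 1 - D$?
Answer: $-20264$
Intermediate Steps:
$g{\left(o \right)} = 73$ ($g{\left(o \right)} = \left(1 - 6\right) - -78 = \left(1 - 6\right) + 78 = -5 + 78 = 73$)
$m - g{\left(Z \right)} = -20191 - 73 = -20264$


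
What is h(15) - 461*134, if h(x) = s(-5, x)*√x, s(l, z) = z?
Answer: -61774 + 15*√15 ≈ -61716.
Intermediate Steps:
h(x) = x^(3/2) (h(x) = x*√x = x^(3/2))
h(15) - 461*134 = 15^(3/2) - 461*134 = 15*√15 - 61774 = -61774 + 15*√15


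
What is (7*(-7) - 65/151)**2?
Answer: 55711296/22801 ≈ 2443.4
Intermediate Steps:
(7*(-7) - 65/151)**2 = (-49 - 65*1/151)**2 = (-49 - 65/151)**2 = (-7464/151)**2 = 55711296/22801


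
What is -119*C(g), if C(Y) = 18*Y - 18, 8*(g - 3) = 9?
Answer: -26775/4 ≈ -6693.8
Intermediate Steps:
g = 33/8 (g = 3 + (⅛)*9 = 3 + 9/8 = 33/8 ≈ 4.1250)
C(Y) = -18 + 18*Y
-119*C(g) = -119*(-18 + 18*(33/8)) = -119*(-18 + 297/4) = -119*225/4 = -26775/4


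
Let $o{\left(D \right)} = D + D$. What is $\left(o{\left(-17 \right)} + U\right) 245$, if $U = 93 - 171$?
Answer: $-27440$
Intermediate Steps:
$o{\left(D \right)} = 2 D$
$U = -78$
$\left(o{\left(-17 \right)} + U\right) 245 = \left(2 \left(-17\right) - 78\right) 245 = \left(-34 - 78\right) 245 = \left(-112\right) 245 = -27440$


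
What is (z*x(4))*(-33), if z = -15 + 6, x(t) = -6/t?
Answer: -891/2 ≈ -445.50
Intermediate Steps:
z = -9
(z*x(4))*(-33) = -(-54)/4*(-33) = -9*(-3/2)*(-33) = (27/2)*(-33) = -891/2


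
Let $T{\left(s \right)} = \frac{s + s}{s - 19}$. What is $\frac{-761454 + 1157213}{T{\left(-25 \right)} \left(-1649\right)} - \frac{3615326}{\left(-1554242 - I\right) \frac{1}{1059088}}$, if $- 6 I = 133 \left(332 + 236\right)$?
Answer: $\frac{236752461575598254}{95331864325} \approx 2.4835 \cdot 10^{6}$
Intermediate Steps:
$T{\left(s \right)} = \frac{2 s}{-19 + s}$
$I = - \frac{37772}{3}$ ($I = - \frac{133 \left(332 + 236\right)}{6} = - \frac{133 \cdot 568}{6} = \left(- \frac{1}{6}\right) 75544 = - \frac{37772}{3} \approx -12591.0$)
$\frac{-761454 + 1157213}{T{\left(-25 \right)} \left(-1649\right)} - \frac{3615326}{\left(-1554242 - I\right) \frac{1}{1059088}} = \frac{-761454 + 1157213}{2 \left(-25\right) \frac{1}{-19 - 25} \left(-1649\right)} - \frac{3615326}{\left(-1554242 - - \frac{37772}{3}\right) \frac{1}{1059088}} = \frac{395759}{2 \left(-25\right) \frac{1}{-44} \left(-1649\right)} - \frac{3615326}{\left(-1554242 + \frac{37772}{3}\right) \frac{1}{1059088}} = \frac{395759}{2 \left(-25\right) \left(- \frac{1}{44}\right) \left(-1649\right)} - \frac{3615326}{\left(- \frac{4624954}{3}\right) \frac{1}{1059088}} = \frac{395759}{\frac{25}{22} \left(-1649\right)} - \frac{3615326}{- \frac{2312477}{1588632}} = \frac{395759}{- \frac{41225}{22}} - - \frac{5743422574032}{2312477} = 395759 \left(- \frac{22}{41225}\right) + \frac{5743422574032}{2312477} = - \frac{8706698}{41225} + \frac{5743422574032}{2312477} = \frac{236752461575598254}{95331864325}$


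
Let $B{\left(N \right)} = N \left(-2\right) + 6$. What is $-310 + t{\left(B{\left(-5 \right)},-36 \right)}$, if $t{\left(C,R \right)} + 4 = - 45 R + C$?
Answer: $1322$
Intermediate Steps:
$B{\left(N \right)} = 6 - 2 N$ ($B{\left(N \right)} = - 2 N + 6 = 6 - 2 N$)
$t{\left(C,R \right)} = -4 + C - 45 R$ ($t{\left(C,R \right)} = -4 + \left(- 45 R + C\right) = -4 + \left(C - 45 R\right) = -4 + C - 45 R$)
$-310 + t{\left(B{\left(-5 \right)},-36 \right)} = -310 - -1632 = -310 + \left(-4 + \left(6 + 10\right) + 1620\right) = -310 + \left(-4 + 16 + 1620\right) = -310 + 1632 = 1322$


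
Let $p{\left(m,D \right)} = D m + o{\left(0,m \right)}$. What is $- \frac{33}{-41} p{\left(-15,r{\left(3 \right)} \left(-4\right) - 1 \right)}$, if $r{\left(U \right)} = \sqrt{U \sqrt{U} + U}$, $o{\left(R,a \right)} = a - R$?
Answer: $\frac{1980 \sqrt{3 + 3 \sqrt{3}}}{41} \approx 138.26$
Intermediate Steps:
$r{\left(U \right)} = \sqrt{U + U^{\frac{3}{2}}}$ ($r{\left(U \right)} = \sqrt{U^{\frac{3}{2}} + U} = \sqrt{U + U^{\frac{3}{2}}}$)
$p{\left(m,D \right)} = m + D m$ ($p{\left(m,D \right)} = D m + \left(m - 0\right) = D m + \left(m + 0\right) = D m + m = m + D m$)
$- \frac{33}{-41} p{\left(-15,r{\left(3 \right)} \left(-4\right) - 1 \right)} = - \frac{33}{-41} \left(- 15 \left(1 + \left(\sqrt{3 + 3^{\frac{3}{2}}} \left(-4\right) - 1\right)\right)\right) = \left(-33\right) \left(- \frac{1}{41}\right) \left(- 15 \left(1 + \left(\sqrt{3 + 3 \sqrt{3}} \left(-4\right) - 1\right)\right)\right) = \frac{33 \left(- 15 \left(1 - \left(1 + 4 \sqrt{3 + 3 \sqrt{3}}\right)\right)\right)}{41} = \frac{33 \left(- 15 \left(- 4 \sqrt{3 + 3 \sqrt{3}}\right)\right)}{41} = \frac{33 \cdot 60 \sqrt{3 + 3 \sqrt{3}}}{41} = \frac{1980 \sqrt{3 + 3 \sqrt{3}}}{41}$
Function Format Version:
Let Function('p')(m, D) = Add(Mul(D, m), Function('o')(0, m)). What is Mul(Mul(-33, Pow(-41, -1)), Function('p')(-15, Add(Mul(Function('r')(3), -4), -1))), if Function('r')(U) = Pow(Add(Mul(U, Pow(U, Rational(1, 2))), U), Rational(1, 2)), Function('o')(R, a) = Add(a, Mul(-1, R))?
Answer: Mul(Rational(1980, 41), Pow(Add(3, Mul(3, Pow(3, Rational(1, 2)))), Rational(1, 2))) ≈ 138.26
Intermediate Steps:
Function('r')(U) = Pow(Add(U, Pow(U, Rational(3, 2))), Rational(1, 2)) (Function('r')(U) = Pow(Add(Pow(U, Rational(3, 2)), U), Rational(1, 2)) = Pow(Add(U, Pow(U, Rational(3, 2))), Rational(1, 2)))
Function('p')(m, D) = Add(m, Mul(D, m)) (Function('p')(m, D) = Add(Mul(D, m), Add(m, Mul(-1, 0))) = Add(Mul(D, m), Add(m, 0)) = Add(Mul(D, m), m) = Add(m, Mul(D, m)))
Mul(Mul(-33, Pow(-41, -1)), Function('p')(-15, Add(Mul(Function('r')(3), -4), -1))) = Mul(Mul(-33, Pow(-41, -1)), Mul(-15, Add(1, Add(Mul(Pow(Add(3, Pow(3, Rational(3, 2))), Rational(1, 2)), -4), -1)))) = Mul(Mul(-33, Rational(-1, 41)), Mul(-15, Add(1, Add(Mul(Pow(Add(3, Mul(3, Pow(3, Rational(1, 2)))), Rational(1, 2)), -4), -1)))) = Mul(Rational(33, 41), Mul(-15, Add(1, Add(Mul(-4, Pow(Add(3, Mul(3, Pow(3, Rational(1, 2)))), Rational(1, 2))), -1)))) = Mul(Rational(33, 41), Mul(-15, Add(1, Add(-1, Mul(-4, Pow(Add(3, Mul(3, Pow(3, Rational(1, 2)))), Rational(1, 2))))))) = Mul(Rational(33, 41), Mul(-15, Mul(-4, Pow(Add(3, Mul(3, Pow(3, Rational(1, 2)))), Rational(1, 2))))) = Mul(Rational(33, 41), Mul(60, Pow(Add(3, Mul(3, Pow(3, Rational(1, 2)))), Rational(1, 2)))) = Mul(Rational(1980, 41), Pow(Add(3, Mul(3, Pow(3, Rational(1, 2)))), Rational(1, 2)))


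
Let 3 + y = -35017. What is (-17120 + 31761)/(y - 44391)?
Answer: -14641/79411 ≈ -0.18437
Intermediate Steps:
y = -35020 (y = -3 - 35017 = -35020)
(-17120 + 31761)/(y - 44391) = (-17120 + 31761)/(-35020 - 44391) = 14641/(-79411) = 14641*(-1/79411) = -14641/79411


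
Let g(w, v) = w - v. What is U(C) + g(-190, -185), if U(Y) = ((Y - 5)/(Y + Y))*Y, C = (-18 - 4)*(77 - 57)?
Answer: -455/2 ≈ -227.50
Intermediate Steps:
C = -440 (C = -22*20 = -440)
U(Y) = -5/2 + Y/2 (U(Y) = ((-5 + Y)/((2*Y)))*Y = ((-5 + Y)*(1/(2*Y)))*Y = ((-5 + Y)/(2*Y))*Y = -5/2 + Y/2)
U(C) + g(-190, -185) = (-5/2 + (½)*(-440)) + (-190 - 1*(-185)) = (-5/2 - 220) + (-190 + 185) = -445/2 - 5 = -455/2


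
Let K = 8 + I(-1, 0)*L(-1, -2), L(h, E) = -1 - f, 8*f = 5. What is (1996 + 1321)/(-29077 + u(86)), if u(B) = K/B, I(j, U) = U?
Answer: -142631/1250307 ≈ -0.11408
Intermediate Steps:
f = 5/8 (f = (⅛)*5 = 5/8 ≈ 0.62500)
L(h, E) = -13/8 (L(h, E) = -1 - 1*5/8 = -1 - 5/8 = -13/8)
K = 8 (K = 8 + 0*(-13/8) = 8 + 0 = 8)
u(B) = 8/B
(1996 + 1321)/(-29077 + u(86)) = (1996 + 1321)/(-29077 + 8/86) = 3317/(-29077 + 8*(1/86)) = 3317/(-29077 + 4/43) = 3317/(-1250307/43) = 3317*(-43/1250307) = -142631/1250307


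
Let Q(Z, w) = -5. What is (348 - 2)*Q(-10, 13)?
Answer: -1730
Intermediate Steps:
(348 - 2)*Q(-10, 13) = (348 - 2)*(-5) = 346*(-5) = -1730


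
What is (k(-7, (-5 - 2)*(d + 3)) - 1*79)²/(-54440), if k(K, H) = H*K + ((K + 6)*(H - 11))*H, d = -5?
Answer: -47961/54440 ≈ -0.88099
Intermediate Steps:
k(K, H) = H*K + H*(-11 + H)*(6 + K) (k(K, H) = H*K + ((6 + K)*(-11 + H))*H = H*K + ((-11 + H)*(6 + K))*H = H*K + H*(-11 + H)*(6 + K))
(k(-7, (-5 - 2)*(d + 3)) - 1*79)²/(-54440) = (((-5 - 2)*(-5 + 3))*(-66 - 10*(-7) + 6*((-5 - 2)*(-5 + 3)) + ((-5 - 2)*(-5 + 3))*(-7)) - 1*79)²/(-54440) = ((-7*(-2))*(-66 + 70 + 6*(-7*(-2)) - 7*(-2)*(-7)) - 79)²*(-1/54440) = (14*(-66 + 70 + 6*14 + 14*(-7)) - 79)²*(-1/54440) = (14*(-66 + 70 + 84 - 98) - 79)²*(-1/54440) = (14*(-10) - 79)²*(-1/54440) = (-140 - 79)²*(-1/54440) = (-219)²*(-1/54440) = 47961*(-1/54440) = -47961/54440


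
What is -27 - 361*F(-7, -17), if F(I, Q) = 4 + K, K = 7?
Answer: -3998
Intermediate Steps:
F(I, Q) = 11 (F(I, Q) = 4 + 7 = 11)
-27 - 361*F(-7, -17) = -27 - 361*11 = -27 - 3971 = -3998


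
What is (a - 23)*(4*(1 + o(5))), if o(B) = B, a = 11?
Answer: -288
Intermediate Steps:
(a - 23)*(4*(1 + o(5))) = (11 - 23)*(4*(1 + 5)) = -48*6 = -12*24 = -288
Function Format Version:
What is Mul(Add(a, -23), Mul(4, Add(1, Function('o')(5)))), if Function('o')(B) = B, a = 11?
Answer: -288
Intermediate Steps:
Mul(Add(a, -23), Mul(4, Add(1, Function('o')(5)))) = Mul(Add(11, -23), Mul(4, Add(1, 5))) = Mul(-12, Mul(4, 6)) = Mul(-12, 24) = -288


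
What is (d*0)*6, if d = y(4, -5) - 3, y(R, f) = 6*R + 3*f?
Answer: 0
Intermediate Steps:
y(R, f) = 3*f + 6*R
d = 6 (d = (3*(-5) + 6*4) - 3 = (-15 + 24) - 3 = 9 - 3 = 6)
(d*0)*6 = (6*0)*6 = 0*6 = 0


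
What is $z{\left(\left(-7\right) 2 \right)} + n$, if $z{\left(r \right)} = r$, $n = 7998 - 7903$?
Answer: $81$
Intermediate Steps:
$n = 95$ ($n = 7998 - 7903 = 95$)
$z{\left(\left(-7\right) 2 \right)} + n = \left(-7\right) 2 + 95 = -14 + 95 = 81$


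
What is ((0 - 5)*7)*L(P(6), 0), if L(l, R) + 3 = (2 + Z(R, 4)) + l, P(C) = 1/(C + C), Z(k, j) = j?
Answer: -1295/12 ≈ -107.92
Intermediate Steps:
P(C) = 1/(2*C)
L(l, R) = 3 + l (L(l, R) = -3 + ((2 + 4) + l) = -3 + (6 + l) = 3 + l)
((0 - 5)*7)*L(P(6), 0) = ((0 - 5)*7)*(3 + (½)/6) = (-5*7)*(3 + (½)*(⅙)) = -35*(3 + 1/12) = -35*37/12 = -1295/12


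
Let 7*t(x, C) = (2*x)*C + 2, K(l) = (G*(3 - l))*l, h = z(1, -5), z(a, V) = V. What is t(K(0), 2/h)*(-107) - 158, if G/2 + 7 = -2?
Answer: -1320/7 ≈ -188.57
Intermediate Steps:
G = -18 (G = -14 + 2*(-2) = -14 - 4 = -18)
h = -5
K(l) = l*(-54 + 18*l) (K(l) = (-18*(3 - l))*l = (-54 + 18*l)*l = l*(-54 + 18*l))
t(x, C) = 2/7 + 2*C*x/7 (t(x, C) = ((2*x)*C + 2)/7 = (2*C*x + 2)/7 = (2 + 2*C*x)/7 = 2/7 + 2*C*x/7)
t(K(0), 2/h)*(-107) - 158 = (2/7 + 2*(2/(-5))*(18*0*(-3 + 0))/7)*(-107) - 158 = (2/7 + 2*(2*(-⅕))*(18*0*(-3))/7)*(-107) - 158 = (2/7 + (2/7)*(-⅖)*0)*(-107) - 158 = (2/7 + 0)*(-107) - 158 = (2/7)*(-107) - 158 = -214/7 - 158 = -1320/7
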